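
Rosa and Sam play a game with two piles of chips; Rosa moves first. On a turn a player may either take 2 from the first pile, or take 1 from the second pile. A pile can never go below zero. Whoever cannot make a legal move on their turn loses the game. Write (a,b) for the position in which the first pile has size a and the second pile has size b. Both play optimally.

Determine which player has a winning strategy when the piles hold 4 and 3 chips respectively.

Rosa wins.

Classify positions by backward induction: terminal positions (no move available) are L. From any other position, the mover wins iff some move reaches an L.
No move ever increases a pile, so every position that can arise here has a ≤ 4 and b ≤ 3; it is enough to label the cells with 0 ≤ a ≤ 4 and 0 ≤ b ≤ 3.
Every move lowers a or b (never raises either), so fill the grid row by row in increasing a, and left to right within a row: each cell's successors are then already labelled.
      b=0  b=1  b=2  b=3
a=0:    L    W    L    W
a=1:    L    W    L    W
a=2:    W    L    W    L
a=3:    W    L    W    L
a=4:    L    W    L    W
Cells with no legal move (terminal, hence L): (0,0), (1,0).
The remaining L cells, each justified by listing all of its moves:
(0,2): the only move is to (0,1)(W), a W ⇒ L
(1,2): the only move is to (1,1)(W), a W ⇒ L
(2,1): moves to (0,1)(W), (2,0)(W); every one is W ⇒ L
(2,3): moves to (0,3)(W), (2,2)(W); every one is W ⇒ L
(3,1): moves to (1,1)(W), (3,0)(W); every one is W ⇒ L
(3,3): moves to (1,3)(W), (3,2)(W); every one is W ⇒ L
(4,0): the only move is to (2,0)(W), a W ⇒ L
(4,2): moves to (2,2)(W), (4,1)(W); every one is W ⇒ L
Every other cell has at least one move into one of the L cells above, so it is W.
The starting position (4,3) is W: Rosa should move to (2,3), handing over an L position.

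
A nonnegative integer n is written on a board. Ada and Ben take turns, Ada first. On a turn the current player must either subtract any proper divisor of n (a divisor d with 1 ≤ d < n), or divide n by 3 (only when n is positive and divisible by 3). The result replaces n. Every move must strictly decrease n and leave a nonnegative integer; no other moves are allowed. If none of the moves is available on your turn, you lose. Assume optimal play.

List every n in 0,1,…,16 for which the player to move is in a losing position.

Classify positions by backward induction: terminal positions (no move available) are L. From any other position, the mover wins iff some move reaches an L.
n=0: no move → L
n=1: no move → L
n=2: W (go to 1, an L position)
n=3: W (go to 1, an L position)
n=4: L (options 2(W), 3(W) are all W)
n=5: W (go to 4, an L position)
n=6: W (go to 4, an L position)
n=7: L (sole option 6(W) is W)
n=8: W (go to 4, an L position)
n=9: L (options 3(W), 6(W), 8(W) are all W)
n=10: W (go to 9, an L position)
n=11: L (sole option 10(W) is W)
n=12: W (go to 4, an L position)
n=13: L (sole option 12(W) is W)
n=14: W (go to 7, an L position)
n=15: L (options 5(W), 10(W), 12(W), 14(W) are all W)
n=16: W (go to 15, an L position)
Reading off the rows marked L gives the requested list; there are 8 such values of n.

0, 1, 4, 7, 9, 11, 13, 15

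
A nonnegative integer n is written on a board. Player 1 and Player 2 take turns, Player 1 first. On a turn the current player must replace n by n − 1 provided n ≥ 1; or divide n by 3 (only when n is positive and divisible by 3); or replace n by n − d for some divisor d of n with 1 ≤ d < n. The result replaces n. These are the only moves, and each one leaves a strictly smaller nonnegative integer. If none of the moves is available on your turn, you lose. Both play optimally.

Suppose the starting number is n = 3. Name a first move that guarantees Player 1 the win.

Move to 2.

Work bottom-up. With no move the player to move loses. Otherwise the position is W if at least one move leads to an L position for the opponent, and L if every move leads to a W.
n=0: no move → L
n=1: W (go to 0, an L position)
n=2: L (sole option 1(W) is W)
n=3: W (go to 2, an L position)
From 3, the L positions reachable in one move are: 2.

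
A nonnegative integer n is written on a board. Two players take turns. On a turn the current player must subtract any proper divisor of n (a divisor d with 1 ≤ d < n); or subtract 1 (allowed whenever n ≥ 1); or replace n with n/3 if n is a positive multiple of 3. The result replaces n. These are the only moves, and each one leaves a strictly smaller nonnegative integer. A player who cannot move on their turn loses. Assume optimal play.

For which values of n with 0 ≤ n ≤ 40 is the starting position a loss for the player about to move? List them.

0, 2, 5, 7, 9, 11, 13, 16, 19, 23, 25, 28, 31, 34, 37, 40

Build the W/L table. Terminal = L. A non-terminal position is W if it has a move to some L; otherwise it is L.
n=0: no move → L
n=1: W (go to 0, an L position)
n=2: L (sole option 1(W) is W)
n=3: W (go to 2, an L position)
n=4: W (go to 2, an L position)
n=5: L (sole option 4(W) is W)
n=6: W (go to 2, an L position)
n=7: L (sole option 6(W) is W)
n=8: W (go to 7, an L position)
n=9: L (options 3(W), 6(W), 8(W) are all W)
n=10: W (go to 5, an L position)
n=11: L (sole option 10(W) is W)
n=12: W (go to 9, an L position)
n=13: L (sole option 12(W) is W)
n=14: W (go to 7, an L position)
n=15: W (go to 5, an L position)
n=16: L (options 8(W), 12(W), 14(W), 15(W) are all W)
n=17: W (go to 16, an L position)
n=18: W (go to 9, an L position)
n=19: L (sole option 18(W) is W)
n=20: W (go to 16, an L position)
n=21: W (go to 7, an L position)
n=22: W (go to 11, an L position)
n=23: L (sole option 22(W) is W)
n=24: W (go to 16, an L position)
n=25: L (options 20(W), 24(W) are all W)
n=26: W (go to 13, an L position)
n=27: W (go to 9, an L position)
n=28: L (options 14(W), 21(W), 24(W), 26(W), 27(W) are all W)
n=29: W (go to 28, an L position)
n=30: W (go to 25, an L position)
n=31: L (sole option 30(W) is W)
n=32: W (go to 16, an L position)
n=33: W (go to 11, an L position)
n=34: L (options 17(W), 32(W), 33(W) are all W)
n=35: W (go to 28, an L position)
n=36: W (go to 34, an L position)
n=37: L (sole option 36(W) is W)
n=38: W (go to 19, an L position)
n=39: W (go to 13, an L position)
n=40: L (options 20(W), 30(W), 32(W), 35(W), 36(W), 38(W), 39(W) are all W)
The losing starting values of n are exactly the entries labelled L in this table (16 of them).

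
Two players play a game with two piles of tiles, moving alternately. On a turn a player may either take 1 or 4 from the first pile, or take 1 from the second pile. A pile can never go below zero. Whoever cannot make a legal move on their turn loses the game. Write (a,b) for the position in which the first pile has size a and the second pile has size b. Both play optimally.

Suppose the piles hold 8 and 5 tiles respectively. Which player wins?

The second player wins.

Use the standard recursion: the mover loses at a terminal position; elsewhere, the mover wins exactly when some move hands the opponent an L position.
No move ever increases a pile, so every position that can arise here has a ≤ 8 and b ≤ 5; it is enough to label the cells with 0 ≤ a ≤ 8 and 0 ≤ b ≤ 5.
Every move lowers a or b (never raises either), so fill the grid row by row in increasing a, and left to right within a row: each cell's successors are then already labelled.
      b=0  b=1  b=2  b=3  b=4  b=5
a=0:    L    W    L    W    L    W
a=1:    W    L    W    L    W    L
a=2:    L    W    L    W    L    W
a=3:    W    L    W    L    W    L
a=4:    W    W    W    W    W    W
a=5:    L    W    L    W    L    W
a=6:    W    L    W    L    W    L
a=7:    L    W    L    W    L    W
a=8:    W    L    W    L    W    L
Cells with no legal move (terminal, hence L): (0,0).
The remaining L cells, each justified by listing all of its moves:
(0,2): L (sole option (0,1)(W) is W)
(0,4): L (sole option (0,3)(W) is W)
(1,1): L (options (0,1)(W), (1,0)(W) are all W)
(1,3): L (options (0,3)(W), (1,2)(W) are all W)
(1,5): L (options (0,5)(W), (1,4)(W) are all W)
(2,0): L (sole option (1,0)(W) is W)
(2,2): L (options (1,2)(W), (2,1)(W) are all W)
(2,4): L (options (1,4)(W), (2,3)(W) are all W)
(3,1): L (options (2,1)(W), (3,0)(W) are all W)
(3,3): L (options (2,3)(W), (3,2)(W) are all W)
(3,5): L (options (2,5)(W), (3,4)(W) are all W)
(5,0): L (options (4,0)(W), (1,0)(W) are all W)
(5,2): L (options (4,2)(W), (1,2)(W), (5,1)(W) are all W)
(5,4): L (options (4,4)(W), (1,4)(W), (5,3)(W) are all W)
(6,1): L (options (5,1)(W), (2,1)(W), (6,0)(W) are all W)
(6,3): L (options (5,3)(W), (2,3)(W), (6,2)(W) are all W)
(6,5): L (options (5,5)(W), (2,5)(W), (6,4)(W) are all W)
(7,0): L (options (6,0)(W), (3,0)(W) are all W)
(7,2): L (options (6,2)(W), (3,2)(W), (7,1)(W) are all W)
(7,4): L (options (6,4)(W), (3,4)(W), (7,3)(W) are all W)
(8,1): L (options (7,1)(W), (4,1)(W), (8,0)(W) are all W)
(8,3): L (options (7,3)(W), (4,3)(W), (8,2)(W) are all W)
(8,5): L (options (7,5)(W), (4,5)(W), (8,4)(W) are all W)
Every other cell has at least one move into one of the L cells above, so it is W.
The starting position (8,5) is L: whatever the player to move does, the opponent receives a W position.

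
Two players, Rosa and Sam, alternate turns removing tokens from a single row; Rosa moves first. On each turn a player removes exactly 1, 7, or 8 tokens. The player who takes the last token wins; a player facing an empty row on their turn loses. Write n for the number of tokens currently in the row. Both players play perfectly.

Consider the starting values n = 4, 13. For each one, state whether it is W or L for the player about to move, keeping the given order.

4: L, 13: W

Work bottom-up. With no move the player to move loses. Otherwise the position is W if at least one move leads to an L position for the opponent, and L if every move leads to a W.
n=0: no move → L
n=1: W (go to 0, an L position)
n=2: L (sole option 1(W) is W)
n=3: W (go to 2, an L position)
n=4: L (sole option 3(W) is W)
n=5: W (go to 4, an L position)
n=6: L (sole option 5(W) is W)
n=7: W (go to 6, an L position)
n=8: W (go to 0, an L position)
n=9: W (go to 2, an L position)
n=10: W (go to 2, an L position)
n=11: W (go to 4, an L position)
n=12: W (go to 4, an L position)
n=13: W (go to 6, an L position)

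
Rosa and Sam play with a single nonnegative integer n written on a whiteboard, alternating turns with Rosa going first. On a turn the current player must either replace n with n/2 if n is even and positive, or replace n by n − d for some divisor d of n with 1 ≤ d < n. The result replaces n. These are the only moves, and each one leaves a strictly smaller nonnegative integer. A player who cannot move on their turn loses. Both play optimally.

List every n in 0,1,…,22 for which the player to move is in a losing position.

Label each position W (a win for the player to move) or L (a loss). A position with no legal move is L; any other position is W exactly when some move reaches an L, and L when every move reaches a W.
n=0: no move → L
n=1: no move → L
n=2: W (go to 1, an L position)
n=3: L (sole option 2(W) is W)
n=4: W (go to 3, an L position)
n=5: L (sole option 4(W) is W)
n=6: W (go to 3, an L position)
n=7: L (sole option 6(W) is W)
n=8: W (go to 7, an L position)
n=9: L (options 6(W), 8(W) are all W)
n=10: W (go to 5, an L position)
n=11: L (sole option 10(W) is W)
n=12: W (go to 9, an L position)
n=13: L (sole option 12(W) is W)
n=14: W (go to 7, an L position)
n=15: L (options 10(W), 12(W), 14(W) are all W)
n=16: W (go to 15, an L position)
n=17: L (sole option 16(W) is W)
n=18: W (go to 9, an L position)
n=19: L (sole option 18(W) is W)
n=20: W (go to 15, an L position)
n=21: L (options 14(W), 18(W), 20(W) are all W)
n=22: W (go to 11, an L position)
Reading off the rows marked L gives the requested list; there are 12 such values of n.

0, 1, 3, 5, 7, 9, 11, 13, 15, 17, 19, 21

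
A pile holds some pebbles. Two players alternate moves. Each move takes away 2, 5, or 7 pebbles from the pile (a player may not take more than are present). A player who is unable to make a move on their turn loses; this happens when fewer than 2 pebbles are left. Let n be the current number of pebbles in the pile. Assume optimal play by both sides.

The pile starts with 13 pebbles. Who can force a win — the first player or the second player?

Build the W/L table. Terminal = L. A non-terminal position is W if it has a move to some L; otherwise it is L.
n=0: no move → L
n=1: no move → L
n=2: can move to 0, which is L ⇒ W
n=3: can move to 1, which is L ⇒ W
n=4: the only move is to 2(W), a W ⇒ L
n=5: can move to 0, which is L ⇒ W
n=6: can move to 4, which is L ⇒ W
n=7: can move to 0, which is L ⇒ W
n=8: can move to 1, which is L ⇒ W
n=9: can move to 4, which is L ⇒ W
n=10: moves to 8(W), 5(W), 3(W); every one is W ⇒ L
n=11: can move to 4, which is L ⇒ W
n=12: can move to 10, which is L ⇒ W
n=13: moves to 11(W), 8(W), 6(W); every one is W ⇒ L
Every move from 13 reaches a W position, so the mover loses.

The second player wins.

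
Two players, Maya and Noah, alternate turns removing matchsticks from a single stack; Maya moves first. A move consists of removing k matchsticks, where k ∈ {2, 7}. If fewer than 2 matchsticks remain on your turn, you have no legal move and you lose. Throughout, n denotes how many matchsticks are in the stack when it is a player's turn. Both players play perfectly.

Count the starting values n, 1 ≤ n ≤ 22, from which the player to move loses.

Work bottom-up. With no move the player to move loses. Otherwise the position is W if at least one move leads to an L position for the opponent, and L if every move leads to a W.
n=0: no move → L
n=1: no move → L
n=2: W (go to 0, an L position)
n=3: W (go to 1, an L position)
n=4: L (sole option 2(W) is W)
n=5: L (sole option 3(W) is W)
n=6: W (go to 4, an L position)
n=7: W (go to 5, an L position)
n=8: W (go to 1, an L position)
n=9: L (options 7(W), 2(W) are all W)
n=10: L (options 8(W), 3(W) are all W)
n=11: W (go to 9, an L position)
n=12: W (go to 10, an L position)
n=13: L (options 11(W), 6(W) are all W)
n=14: L (options 12(W), 7(W) are all W)
n=15: W (go to 13, an L position)
n=16: W (go to 14, an L position)
n=17: W (go to 10, an L position)
n=18: L (options 16(W), 11(W) are all W)
n=19: L (options 17(W), 12(W) are all W)
n=20: W (go to 18, an L position)
n=21: W (go to 19, an L position)
n=22: L (options 20(W), 15(W) are all W)
L entries with 1 ≤ n ≤ 22 (n=0 is outside the asked range and is not counted): n = 1, 4, 5, 9, 10, 13, 14, 18, 19, 22; that makes 10.

10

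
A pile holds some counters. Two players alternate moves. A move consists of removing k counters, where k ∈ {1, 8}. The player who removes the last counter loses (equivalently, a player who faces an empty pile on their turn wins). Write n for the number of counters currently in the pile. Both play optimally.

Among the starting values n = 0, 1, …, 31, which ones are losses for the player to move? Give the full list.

1, 3, 5, 7, 10, 12, 14, 16, 19, 21, 23, 25, 28, 30

Label each position W (a win for the player to move) or L (a loss). A position with no legal move is W; any other position is W exactly when some move reaches an L, and L when every move reaches a W.
n=0: no move; the opponent has just taken the last counter and therefore loses → W
n=1: the only move is to 0(W), a W ⇒ L
n=2: can move to 1, which is L ⇒ W
n=3: the only move is to 2(W), a W ⇒ L
n=4: can move to 3, which is L ⇒ W
n=5: the only move is to 4(W), a W ⇒ L
n=6: can move to 5, which is L ⇒ W
n=7: the only move is to 6(W), a W ⇒ L
n=8: can move to 7, which is L ⇒ W
n=9: can move to 1, which is L ⇒ W
n=10: moves to 9(W), 2(W); every one is W ⇒ L
n=11: can move to 10, which is L ⇒ W
n=12: moves to 11(W), 4(W); every one is W ⇒ L
n=13: can move to 12, which is L ⇒ W
n=14: moves to 13(W), 6(W); every one is W ⇒ L
n=15: can move to 14, which is L ⇒ W
n=16: moves to 15(W), 8(W); every one is W ⇒ L
n=17: can move to 16, which is L ⇒ W
n=18: can move to 10, which is L ⇒ W
n=19: moves to 18(W), 11(W); every one is W ⇒ L
n=20: can move to 19, which is L ⇒ W
n=21: moves to 20(W), 13(W); every one is W ⇒ L
n=22: can move to 21, which is L ⇒ W
n=23: moves to 22(W), 15(W); every one is W ⇒ L
n=24: can move to 23, which is L ⇒ W
n=25: moves to 24(W), 17(W); every one is W ⇒ L
n=26: can move to 25, which is L ⇒ W
n=27: can move to 19, which is L ⇒ W
n=28: moves to 27(W), 20(W); every one is W ⇒ L
n=29: can move to 28, which is L ⇒ W
n=30: moves to 29(W), 22(W); every one is W ⇒ L
n=31: can move to 30, which is L ⇒ W
Reading off the rows marked L gives the requested list; there are 14 such values of n.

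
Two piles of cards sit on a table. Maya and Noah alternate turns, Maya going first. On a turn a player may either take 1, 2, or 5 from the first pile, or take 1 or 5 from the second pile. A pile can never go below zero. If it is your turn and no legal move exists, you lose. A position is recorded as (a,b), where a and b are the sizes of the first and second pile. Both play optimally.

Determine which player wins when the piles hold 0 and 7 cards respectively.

Maya wins.

Classify positions by backward induction: terminal positions (no move available) are L. From any other position, the mover wins iff some move reaches an L.
No move ever increases a pile, so every position that can arise here has a ≤ 0 and b ≤ 7; it is enough to label the cells with 0 ≤ a ≤ 0 and 0 ≤ b ≤ 7.
Every move lowers a or b (never raises either), so fill the grid row by row in increasing a, and left to right within a row: each cell's successors are then already labelled.
      b=0  b=1  b=2  b=3  b=4  b=5  b=6  b=7
a=0:    L    W    L    W    L    W    L    W
Cells with no legal move (terminal, hence L): (0,0).
The remaining L cells, each justified by listing all of its moves:
(0,2): only reaches (0,1)(W), which is W → L
(0,4): only reaches (0,3)(W), which is W → L
(0,6): only reaches (0,5)(W), (0,1)(W), all W → L
Every other cell has at least one move into one of the L cells above, so it is W.
The starting position (0,7) is W: Maya should move to (0,6), handing over an L position.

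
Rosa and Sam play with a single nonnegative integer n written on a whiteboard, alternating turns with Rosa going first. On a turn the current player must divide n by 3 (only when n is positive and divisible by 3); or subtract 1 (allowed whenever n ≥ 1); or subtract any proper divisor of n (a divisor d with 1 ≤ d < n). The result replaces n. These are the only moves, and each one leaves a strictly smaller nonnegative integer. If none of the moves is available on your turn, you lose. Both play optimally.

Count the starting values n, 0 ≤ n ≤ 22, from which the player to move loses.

Positions with no move are L. A position that does have a move is losing for the player to move precisely when every available move leads to a winning position for the opponent. Fill in the labels:
n=0: no move → L
n=1: W (go to 0, an L position)
n=2: L (sole option 1(W) is W)
n=3: W (go to 2, an L position)
n=4: W (go to 2, an L position)
n=5: L (sole option 4(W) is W)
n=6: W (go to 2, an L position)
n=7: L (sole option 6(W) is W)
n=8: W (go to 7, an L position)
n=9: L (options 3(W), 6(W), 8(W) are all W)
n=10: W (go to 5, an L position)
n=11: L (sole option 10(W) is W)
n=12: W (go to 9, an L position)
n=13: L (sole option 12(W) is W)
n=14: W (go to 7, an L position)
n=15: W (go to 5, an L position)
n=16: L (options 8(W), 12(W), 14(W), 15(W) are all W)
n=17: W (go to 16, an L position)
n=18: W (go to 9, an L position)
n=19: L (sole option 18(W) is W)
n=20: W (go to 16, an L position)
n=21: W (go to 7, an L position)
n=22: W (go to 11, an L position)
L entries with 0 ≤ n ≤ 22: n = 0, 2, 5, 7, 9, 11, 13, 16, 19; that makes 9.

9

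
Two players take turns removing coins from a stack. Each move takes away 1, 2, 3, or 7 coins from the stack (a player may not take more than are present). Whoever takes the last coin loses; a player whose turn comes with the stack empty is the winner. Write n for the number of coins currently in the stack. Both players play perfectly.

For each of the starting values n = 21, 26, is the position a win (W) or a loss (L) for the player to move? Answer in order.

Classify positions by backward induction: terminal positions (no move available) are W. From any other position, the mover wins iff some move reaches an L.
n=0: no move; the opponent has just taken the last coin and therefore loses → W
n=1: →0(W) only, which is W, so L
n=2: →1(L), so W
n=3: →1(L), so W
n=4: →1(L), so W
n=5: →4(W), 3(W), 2(W) — all W, so L
n=6: →5(L), so W
n=7: →5(L), so W
n=8: →5(L), so W
n=9: →8(W), 7(W), 6(W), 2(W) — all W, so L
n=10: →9(L), so W
n=11: →9(L), so W
n=12: →9(L), so W
n=13: →12(W), 11(W), 10(W), 6(W) — all W, so L
n=14: →13(L), so W
n=15: →13(L), so W
n=16: →13(L), so W
n=17: →16(W), 15(W), 14(W), 10(W) — all W, so L
n=18: →17(L), so W
n=19: →17(L), so W
n=20: →17(L), so W
n=21: →20(W), 19(W), 18(W), 14(W) — all W, so L
n=22: →21(L), so W
n=23: →21(L), so W
n=24: →21(L), so W
n=25: →24(W), 23(W), 22(W), 18(W) — all W, so L
n=26: →25(L), so W

21: L, 26: W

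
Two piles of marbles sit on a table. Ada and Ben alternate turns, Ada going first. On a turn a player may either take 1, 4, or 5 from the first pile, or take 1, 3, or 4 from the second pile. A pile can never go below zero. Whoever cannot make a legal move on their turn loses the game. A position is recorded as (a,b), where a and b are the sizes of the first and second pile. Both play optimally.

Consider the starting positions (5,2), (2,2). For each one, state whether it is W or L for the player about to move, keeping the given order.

(5,2): W, (2,2): L

Classify positions by backward induction: terminal positions (no move available) are L. From any other position, the mover wins iff some move reaches an L.
No move ever increases a pile, so every position that can arise here has a ≤ 5 and b ≤ 2; it is enough to label the cells with 0 ≤ a ≤ 5 and 0 ≤ b ≤ 2.
Every move lowers a or b (never raises either), so fill the grid row by row in increasing a, and left to right within a row: each cell's successors are then already labelled.
      b=0  b=1  b=2
a=0:    L    W    L
a=1:    W    L    W
a=2:    L    W    L
a=3:    W    L    W
a=4:    W    W    W
a=5:    W    W    W
Cells with no legal move (terminal, hence L): (0,0).
The remaining L cells, each justified by listing all of its moves:
(0,2): the only move is to (0,1)(W), a W ⇒ L
(1,1): moves to (0,1)(W), (1,0)(W); every one is W ⇒ L
(2,0): the only move is to (1,0)(W), a W ⇒ L
(2,2): moves to (1,2)(W), (2,1)(W); every one is W ⇒ L
(3,1): moves to (2,1)(W), (3,0)(W); every one is W ⇒ L
Every other cell has at least one move into one of the L cells above, so it is W.
(5,2): the move to (0,2) reaches an L cell, so W
(2,2): one of the L cells justified above, so L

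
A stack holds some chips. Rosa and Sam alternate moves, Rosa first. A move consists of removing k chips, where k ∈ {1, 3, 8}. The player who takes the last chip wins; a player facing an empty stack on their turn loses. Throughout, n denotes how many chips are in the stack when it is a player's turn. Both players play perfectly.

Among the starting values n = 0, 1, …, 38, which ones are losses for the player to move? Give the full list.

Classify positions by backward induction: terminal positions (no move available) are L. From any other position, the mover wins iff some move reaches an L.
n=0: no move → L
n=1: reaches L-position 0 → W
n=2: only reaches 1(W), which is W → L
n=3: reaches L-position 2 → W
n=4: only reaches 3(W), 1(W), all W → L
n=5: reaches L-position 4 → W
n=6: only reaches 5(W), 3(W), all W → L
n=7: reaches L-position 6 → W
n=8: reaches L-position 0 → W
n=9: reaches L-position 6 → W
n=10: reaches L-position 2 → W
n=11: only reaches 10(W), 8(W), 3(W), all W → L
n=12: reaches L-position 11 → W
n=13: only reaches 12(W), 10(W), 5(W), all W → L
n=14: reaches L-position 13 → W
n=15: only reaches 14(W), 12(W), 7(W), all W → L
n=16: reaches L-position 15 → W
n=17: only reaches 16(W), 14(W), 9(W), all W → L
n=18: reaches L-position 17 → W
n=19: reaches L-position 11 → W
n=20: reaches L-position 17 → W
n=21: reaches L-position 13 → W
n=22: only reaches 21(W), 19(W), 14(W), all W → L
n=23: reaches L-position 22 → W
n=24: only reaches 23(W), 21(W), 16(W), all W → L
n=25: reaches L-position 24 → W
n=26: only reaches 25(W), 23(W), 18(W), all W → L
n=27: reaches L-position 26 → W
n=28: only reaches 27(W), 25(W), 20(W), all W → L
n=29: reaches L-position 28 → W
n=30: reaches L-position 22 → W
n=31: reaches L-position 28 → W
n=32: reaches L-position 24 → W
n=33: only reaches 32(W), 30(W), 25(W), all W → L
n=34: reaches L-position 33 → W
n=35: only reaches 34(W), 32(W), 27(W), all W → L
n=36: reaches L-position 35 → W
n=37: only reaches 36(W), 34(W), 29(W), all W → L
n=38: reaches L-position 37 → W
The losing starting values of n are exactly the entries labelled L in this table (15 of them).

0, 2, 4, 6, 11, 13, 15, 17, 22, 24, 26, 28, 33, 35, 37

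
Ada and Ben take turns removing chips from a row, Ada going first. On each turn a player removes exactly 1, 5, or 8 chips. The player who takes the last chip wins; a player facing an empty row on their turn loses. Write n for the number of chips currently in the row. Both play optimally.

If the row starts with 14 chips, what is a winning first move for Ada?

Positions with no move are L. A position that does have a move is losing for the player to move precisely when every available move leads to a winning position for the opponent. Fill in the labels:
n=0: no move → L
n=1: can move to 0, which is L ⇒ W
n=2: the only move is to 1(W), a W ⇒ L
n=3: can move to 2, which is L ⇒ W
n=4: the only move is to 3(W), a W ⇒ L
n=5: can move to 4, which is L ⇒ W
n=6: moves to 5(W), 1(W); every one is W ⇒ L
n=7: can move to 6, which is L ⇒ W
n=8: can move to 0, which is L ⇒ W
n=9: can move to 4, which is L ⇒ W
n=10: can move to 2, which is L ⇒ W
n=11: can move to 6, which is L ⇒ W
n=12: can move to 4, which is L ⇒ W
n=13: moves to 12(W), 8(W), 5(W); every one is W ⇒ L
n=14: can move to 13, which is L ⇒ W
From 14, the L positions reachable in one move are: 13, 6. Any move reaching one of these is winning.

Remove 1, leaving 13.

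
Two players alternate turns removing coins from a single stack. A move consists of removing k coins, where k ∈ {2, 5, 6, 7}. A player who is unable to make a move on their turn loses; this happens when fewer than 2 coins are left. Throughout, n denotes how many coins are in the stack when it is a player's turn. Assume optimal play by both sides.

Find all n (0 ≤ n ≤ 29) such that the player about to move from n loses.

Positions with no move are L. A position that does have a move is losing for the player to move precisely when every available move leads to a winning position for the opponent. Fill in the labels:
n=0: no move → L
n=1: no move → L
n=2: can move to 0, which is L ⇒ W
n=3: can move to 1, which is L ⇒ W
n=4: the only move is to 2(W), a W ⇒ L
n=5: can move to 0, which is L ⇒ W
n=6: can move to 4, which is L ⇒ W
n=7: can move to 1, which is L ⇒ W
n=8: can move to 1, which is L ⇒ W
n=9: can move to 4, which is L ⇒ W
n=10: can move to 4, which is L ⇒ W
n=11: can move to 4, which is L ⇒ W
n=12: moves to 10(W), 7(W), 6(W), 5(W); every one is W ⇒ L
n=13: moves to 11(W), 8(W), 7(W), 6(W); every one is W ⇒ L
n=14: can move to 12, which is L ⇒ W
n=15: can move to 13, which is L ⇒ W
n=16: moves to 14(W), 11(W), 10(W), 9(W); every one is W ⇒ L
n=17: can move to 12, which is L ⇒ W
n=18: can move to 16, which is L ⇒ W
n=19: can move to 13, which is L ⇒ W
n=20: can move to 13, which is L ⇒ W
n=21: can move to 16, which is L ⇒ W
n=22: can move to 16, which is L ⇒ W
n=23: can move to 16, which is L ⇒ W
n=24: moves to 22(W), 19(W), 18(W), 17(W); every one is W ⇒ L
n=25: moves to 23(W), 20(W), 19(W), 18(W); every one is W ⇒ L
n=26: can move to 24, which is L ⇒ W
n=27: can move to 25, which is L ⇒ W
n=28: moves to 26(W), 23(W), 22(W), 21(W); every one is W ⇒ L
n=29: can move to 24, which is L ⇒ W
Reading off the rows marked L gives the requested list; there are 9 such values of n.

0, 1, 4, 12, 13, 16, 24, 25, 28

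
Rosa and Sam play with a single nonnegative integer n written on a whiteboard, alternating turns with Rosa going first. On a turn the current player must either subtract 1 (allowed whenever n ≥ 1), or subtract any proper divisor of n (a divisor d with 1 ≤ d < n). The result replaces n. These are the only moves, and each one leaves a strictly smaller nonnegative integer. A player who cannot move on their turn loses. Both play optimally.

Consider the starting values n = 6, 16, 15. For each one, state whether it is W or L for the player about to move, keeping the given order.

Positions with no move are L. A position that does have a move is losing for the player to move precisely when every available move leads to a winning position for the opponent. Fill in the labels:
n=0: no move → L
n=1: W (go to 0, an L position)
n=2: L (sole option 1(W) is W)
n=3: W (go to 2, an L position)
n=4: W (go to 2, an L position)
n=5: L (sole option 4(W) is W)
n=6: W (go to 5, an L position)
n=7: L (sole option 6(W) is W)
n=8: W (go to 7, an L position)
n=9: L (options 6(W), 8(W) are all W)
n=10: W (go to 5, an L position)
n=11: L (sole option 10(W) is W)
n=12: W (go to 9, an L position)
n=13: L (sole option 12(W) is W)
n=14: W (go to 7, an L position)
n=15: L (options 10(W), 12(W), 14(W) are all W)
n=16: W (go to 15, an L position)

6: W, 16: W, 15: L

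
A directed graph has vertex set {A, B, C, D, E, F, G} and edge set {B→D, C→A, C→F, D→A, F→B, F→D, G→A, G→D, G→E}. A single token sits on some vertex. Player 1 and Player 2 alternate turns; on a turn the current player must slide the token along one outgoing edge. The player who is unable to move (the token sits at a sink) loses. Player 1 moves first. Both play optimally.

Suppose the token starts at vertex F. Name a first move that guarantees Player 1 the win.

Move to B.

Work bottom-up. With no move the player to move loses. Otherwise the position is W if at least one move leads to an L position for the opponent, and L if every move leads to a W.
Every edge goes from a vertex to one that appears earlier in the order A, E, D, G, B, F, C, so processing vertices in that order labels each vertex after all of its successors.
A: no outgoing edge → L
E: no outgoing edge → L
D: W (go to A, an L position)
G: W (go to E, an L position)
B: L (sole option D(W) is W)
F: W (go to B, an L position)
C: W (go to A, an L position)
From F, the L positions reachable in one move are: B.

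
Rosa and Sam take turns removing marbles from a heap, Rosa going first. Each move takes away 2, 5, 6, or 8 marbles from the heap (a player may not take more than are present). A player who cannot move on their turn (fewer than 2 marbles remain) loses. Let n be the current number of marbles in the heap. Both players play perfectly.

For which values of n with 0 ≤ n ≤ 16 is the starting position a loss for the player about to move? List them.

0, 1, 4, 11, 14, 15

Compute win/loss labels from the base case upward. A position with no move is L. Any other position is W if it can reach an L in one move, else L.
n=0: no move → L
n=1: no move → L
n=2: W (go to 0, an L position)
n=3: W (go to 1, an L position)
n=4: L (sole option 2(W) is W)
n=5: W (go to 0, an L position)
n=6: W (go to 4, an L position)
n=7: W (go to 1, an L position)
n=8: W (go to 0, an L position)
n=9: W (go to 4, an L position)
n=10: W (go to 4, an L position)
n=11: L (options 9(W), 6(W), 5(W), 3(W) are all W)
n=12: W (go to 4, an L position)
n=13: W (go to 11, an L position)
n=14: L (options 12(W), 9(W), 8(W), 6(W) are all W)
n=15: L (options 13(W), 10(W), 9(W), 7(W) are all W)
n=16: W (go to 14, an L position)
The losing starting values of n are exactly the entries labelled L in this table (6 of them).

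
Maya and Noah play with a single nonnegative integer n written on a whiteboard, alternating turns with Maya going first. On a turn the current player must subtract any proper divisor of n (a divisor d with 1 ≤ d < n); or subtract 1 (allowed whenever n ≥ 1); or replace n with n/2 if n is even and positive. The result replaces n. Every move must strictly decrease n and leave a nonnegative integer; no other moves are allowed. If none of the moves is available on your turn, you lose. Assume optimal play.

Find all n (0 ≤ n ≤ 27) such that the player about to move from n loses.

Classify positions by backward induction: terminal positions (no move available) are L. From any other position, the mover wins iff some move reaches an L.
n=0: no move → L
n=1: W (go to 0, an L position)
n=2: L (sole option 1(W) is W)
n=3: W (go to 2, an L position)
n=4: W (go to 2, an L position)
n=5: L (sole option 4(W) is W)
n=6: W (go to 5, an L position)
n=7: L (sole option 6(W) is W)
n=8: W (go to 7, an L position)
n=9: L (options 6(W), 8(W) are all W)
n=10: W (go to 5, an L position)
n=11: L (sole option 10(W) is W)
n=12: W (go to 9, an L position)
n=13: L (sole option 12(W) is W)
n=14: W (go to 7, an L position)
n=15: L (options 10(W), 12(W), 14(W) are all W)
n=16: W (go to 15, an L position)
n=17: L (sole option 16(W) is W)
n=18: W (go to 9, an L position)
n=19: L (sole option 18(W) is W)
n=20: W (go to 15, an L position)
n=21: L (options 14(W), 18(W), 20(W) are all W)
n=22: W (go to 11, an L position)
n=23: L (sole option 22(W) is W)
n=24: W (go to 21, an L position)
n=25: L (options 20(W), 24(W) are all W)
n=26: W (go to 13, an L position)
n=27: L (options 18(W), 24(W), 26(W) are all W)
Reading off the rows marked L gives the requested list; there are 14 such values of n.

0, 2, 5, 7, 9, 11, 13, 15, 17, 19, 21, 23, 25, 27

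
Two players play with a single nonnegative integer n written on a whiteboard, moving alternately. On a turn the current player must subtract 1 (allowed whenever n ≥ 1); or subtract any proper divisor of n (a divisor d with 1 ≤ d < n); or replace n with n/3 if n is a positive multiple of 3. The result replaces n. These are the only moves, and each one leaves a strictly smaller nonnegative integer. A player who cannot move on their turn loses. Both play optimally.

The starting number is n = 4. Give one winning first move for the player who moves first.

Move to 2.

Build the W/L table. Terminal = L. A non-terminal position is W if it has a move to some L; otherwise it is L.
n=0: no move → L
n=1: →0(L), so W
n=2: →1(W) only, which is W, so L
n=3: →2(L), so W
n=4: →2(L), so W
From 4, the L positions reachable in one move are: 2.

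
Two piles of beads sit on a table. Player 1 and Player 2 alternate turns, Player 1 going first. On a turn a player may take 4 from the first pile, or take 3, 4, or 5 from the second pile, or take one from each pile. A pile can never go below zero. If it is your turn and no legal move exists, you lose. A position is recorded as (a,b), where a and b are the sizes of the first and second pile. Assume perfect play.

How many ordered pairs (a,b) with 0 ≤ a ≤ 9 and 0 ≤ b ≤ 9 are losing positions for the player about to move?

Classify positions by backward induction: terminal positions (no move available) are L. From any other position, the mover wins iff some move reaches an L.
Every move lowers a or b (never raises either), so fill the grid row by row in increasing a, and left to right within a row: each cell's successors are then already labelled.
      b=0  b=1  b=2  b=3  b=4  b=5  b=6  b=7  b=8  b=9
a=0:    L    L    L    W    W    W    W    W    L    L
a=1:    L    W    W    W    W    W    L    L    L    W
a=2:    L    W    L    W    W    W    W    W    W    W
a=3:    L    W    L    W    W    W    W    W    L    L
a=4:    W    W    W    W    L    L    L    W    W    W
a=5:    W    L    L    L    W    W    W    W    W    L
a=6:    W    L    W    W    W    W    W    L    L    L
a=7:    W    L    W    L    W    W    W    W    W    W
a=8:    L    L    W    W    W    W    W    L    L    L
a=9:    L    W    W    W    W    W    L    L    W    W
Cells with no legal move (terminal, hence L): (0,0), (0,1), (0,2), (1,0), (2,0), (3,0).
The remaining L cells, each justified by listing all of its moves:
(0,8): moves to (0,5)(W), (0,4)(W), (0,3)(W); every one is W ⇒ L
(0,9): moves to (0,6)(W), (0,5)(W), (0,4)(W); every one is W ⇒ L
(1,6): moves to (1,3)(W), (1,2)(W), (1,1)(W), (0,5)(W); every one is W ⇒ L
(1,7): moves to (1,4)(W), (1,3)(W), (1,2)(W), (0,6)(W); every one is W ⇒ L
(1,8): moves to (1,5)(W), (1,4)(W), (1,3)(W), (0,7)(W); every one is W ⇒ L
(2,2): the only move is to (1,1)(W), a W ⇒ L
(3,2): the only move is to (2,1)(W), a W ⇒ L
(3,8): moves to (3,5)(W), (3,4)(W), (3,3)(W), (2,7)(W); every one is W ⇒ L
(3,9): moves to (3,6)(W), (3,5)(W), (3,4)(W), (2,8)(W); every one is W ⇒ L
(4,4): moves to (0,4)(W), (4,1)(W), (4,0)(W), (3,3)(W); every one is W ⇒ L
(4,5): moves to (0,5)(W), (4,2)(W), (4,1)(W), (4,0)(W), (3,4)(W); every one is W ⇒ L
(4,6): moves to (0,6)(W), (4,3)(W), (4,2)(W), (4,1)(W), (3,5)(W); every one is W ⇒ L
(5,1): moves to (1,1)(W), (4,0)(W); every one is W ⇒ L
(5,2): moves to (1,2)(W), (4,1)(W); every one is W ⇒ L
(5,3): moves to (1,3)(W), (5,0)(W), (4,2)(W); every one is W ⇒ L
(5,9): moves to (1,9)(W), (5,6)(W), (5,5)(W), (5,4)(W), (4,8)(W); every one is W ⇒ L
(6,1): moves to (2,1)(W), (5,0)(W); every one is W ⇒ L
(6,7): moves to (2,7)(W), (6,4)(W), (6,3)(W), (6,2)(W), (5,6)(W); every one is W ⇒ L
(6,8): moves to (2,8)(W), (6,5)(W), (6,4)(W), (6,3)(W), (5,7)(W); every one is W ⇒ L
(6,9): moves to (2,9)(W), (6,6)(W), (6,5)(W), (6,4)(W), (5,8)(W); every one is W ⇒ L
(7,1): moves to (3,1)(W), (6,0)(W); every one is W ⇒ L
(7,3): moves to (3,3)(W), (7,0)(W), (6,2)(W); every one is W ⇒ L
(8,0): the only move is to (4,0)(W), a W ⇒ L
(8,1): moves to (4,1)(W), (7,0)(W); every one is W ⇒ L
(8,7): moves to (4,7)(W), (8,4)(W), (8,3)(W), (8,2)(W), (7,6)(W); every one is W ⇒ L
(8,8): moves to (4,8)(W), (8,5)(W), (8,4)(W), (8,3)(W), (7,7)(W); every one is W ⇒ L
(8,9): moves to (4,9)(W), (8,6)(W), (8,5)(W), (8,4)(W), (7,8)(W); every one is W ⇒ L
(9,0): the only move is to (5,0)(W), a W ⇒ L
(9,6): moves to (5,6)(W), (9,3)(W), (9,2)(W), (9,1)(W), (8,5)(W); every one is W ⇒ L
(9,7): moves to (5,7)(W), (9,4)(W), (9,3)(W), (9,2)(W), (8,6)(W); every one is W ⇒ L
Every other cell has at least one move into one of the L cells above, so it is W.
L cells per row: a=0: 5, a=1: 4, a=2: 2, a=3: 4, a=4: 3, a=5: 4, a=6: 4, a=7: 2, a=8: 5, a=9: 3; total 36.

36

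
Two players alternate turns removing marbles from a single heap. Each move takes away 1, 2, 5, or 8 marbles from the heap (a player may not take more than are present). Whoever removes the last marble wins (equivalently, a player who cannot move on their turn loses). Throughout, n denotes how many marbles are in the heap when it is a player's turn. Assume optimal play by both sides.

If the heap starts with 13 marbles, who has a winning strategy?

Build the W/L table. Terminal = L. A non-terminal position is W if it has a move to some L; otherwise it is L.
n=0: no move → L
n=1: reaches L-position 0 → W
n=2: reaches L-position 0 → W
n=3: only reaches 2(W), 1(W), all W → L
n=4: reaches L-position 3 → W
n=5: reaches L-position 3 → W
n=6: only reaches 5(W), 4(W), 1(W), all W → L
n=7: reaches L-position 6 → W
n=8: reaches L-position 6 → W
n=9: only reaches 8(W), 7(W), 4(W), 1(W), all W → L
n=10: reaches L-position 9 → W
n=11: reaches L-position 9 → W
n=12: only reaches 11(W), 10(W), 7(W), 4(W), all W → L
n=13: reaches L-position 12 → W
From 13 the player to move can remove 1, leaving 12, reaching an L position.

The first player wins.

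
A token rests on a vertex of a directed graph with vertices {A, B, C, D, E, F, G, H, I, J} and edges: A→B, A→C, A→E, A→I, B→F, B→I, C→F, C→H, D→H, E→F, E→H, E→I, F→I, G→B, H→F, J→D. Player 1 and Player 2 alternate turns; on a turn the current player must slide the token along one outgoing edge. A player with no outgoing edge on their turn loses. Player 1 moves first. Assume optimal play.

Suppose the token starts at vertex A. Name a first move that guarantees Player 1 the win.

Build the W/L table. Terminal = L. A non-terminal position is W if it has a move to some L; otherwise it is L.
Every edge goes from a vertex to one that appears earlier in the order I, F, H, C, B, G, E, D, J, A, so processing vertices in that order labels each vertex after all of its successors.
I: no outgoing edge → L
F: reaches L-position I → W
H: only reaches F(W), which is W → L
C: reaches L-position H → W
B: reaches L-position I → W
G: only reaches B(W), which is W → L
E: reaches L-position H → W
D: reaches L-position H → W
J: only reaches D(W), which is W → L
A: reaches L-position I → W
From A, the L positions reachable in one move are: I.

Move to I.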